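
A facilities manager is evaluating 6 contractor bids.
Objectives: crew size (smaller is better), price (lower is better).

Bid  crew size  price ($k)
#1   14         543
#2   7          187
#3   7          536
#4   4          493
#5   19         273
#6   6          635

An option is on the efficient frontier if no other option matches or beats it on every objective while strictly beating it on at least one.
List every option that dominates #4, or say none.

none

#1: worse on crew size (14 vs 4).
#2: worse on crew size (7 vs 4).
#3: worse on crew size (7 vs 4).
#5: worse on crew size (19 vs 4).
#6: worse on crew size (6 vs 4).
No option dominates #4.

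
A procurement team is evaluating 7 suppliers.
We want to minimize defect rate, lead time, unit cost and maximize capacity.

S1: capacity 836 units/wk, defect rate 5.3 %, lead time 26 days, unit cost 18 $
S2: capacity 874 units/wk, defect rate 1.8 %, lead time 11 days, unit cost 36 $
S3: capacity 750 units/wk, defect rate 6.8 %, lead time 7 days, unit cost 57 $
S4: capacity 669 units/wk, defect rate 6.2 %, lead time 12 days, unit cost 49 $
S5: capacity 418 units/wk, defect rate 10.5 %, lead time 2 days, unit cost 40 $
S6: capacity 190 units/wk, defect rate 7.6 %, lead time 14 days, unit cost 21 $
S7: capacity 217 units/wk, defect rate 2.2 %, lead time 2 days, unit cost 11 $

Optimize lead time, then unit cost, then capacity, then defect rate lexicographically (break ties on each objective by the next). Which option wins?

First minimize lead time: best is 2, kept {S5, S7}.
Then minimize unit cost: best is 11, kept {S7}.

S7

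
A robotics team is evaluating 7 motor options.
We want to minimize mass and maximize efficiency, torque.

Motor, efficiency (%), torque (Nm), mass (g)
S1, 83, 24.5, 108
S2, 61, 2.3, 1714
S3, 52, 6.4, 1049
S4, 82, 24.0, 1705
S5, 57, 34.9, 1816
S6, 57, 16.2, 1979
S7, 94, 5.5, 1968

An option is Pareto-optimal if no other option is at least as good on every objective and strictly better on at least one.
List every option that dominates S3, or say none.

S1: efficiency 83≥52, torque 24.5≥6.4, mass 108≤1049 — dominates S3.
Others (S2, S4, S5, S6, S7) are each worse than S3 on at least one objective.

S1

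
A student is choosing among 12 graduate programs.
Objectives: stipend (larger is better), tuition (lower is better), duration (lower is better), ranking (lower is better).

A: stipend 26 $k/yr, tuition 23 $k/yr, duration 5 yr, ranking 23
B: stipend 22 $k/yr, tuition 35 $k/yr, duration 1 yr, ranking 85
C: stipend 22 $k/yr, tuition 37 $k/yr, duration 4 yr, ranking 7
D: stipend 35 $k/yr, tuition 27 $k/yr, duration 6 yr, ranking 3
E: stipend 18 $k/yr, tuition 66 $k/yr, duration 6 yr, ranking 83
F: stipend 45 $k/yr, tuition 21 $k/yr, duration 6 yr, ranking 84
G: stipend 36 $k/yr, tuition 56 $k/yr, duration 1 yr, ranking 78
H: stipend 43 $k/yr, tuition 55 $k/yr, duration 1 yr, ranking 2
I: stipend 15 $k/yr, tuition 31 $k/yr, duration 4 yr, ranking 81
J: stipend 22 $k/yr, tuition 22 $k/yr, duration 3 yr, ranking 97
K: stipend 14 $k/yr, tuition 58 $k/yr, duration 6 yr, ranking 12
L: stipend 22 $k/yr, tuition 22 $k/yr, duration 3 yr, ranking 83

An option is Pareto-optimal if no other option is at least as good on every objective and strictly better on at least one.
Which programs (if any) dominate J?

L

L: stipend 22≥22, tuition 22≤22, duration 3≤3, ranking 83≤97 — dominates J.
Others (A, B, C, D, E, F, G, H, I, K) are each worse than J on at least one objective.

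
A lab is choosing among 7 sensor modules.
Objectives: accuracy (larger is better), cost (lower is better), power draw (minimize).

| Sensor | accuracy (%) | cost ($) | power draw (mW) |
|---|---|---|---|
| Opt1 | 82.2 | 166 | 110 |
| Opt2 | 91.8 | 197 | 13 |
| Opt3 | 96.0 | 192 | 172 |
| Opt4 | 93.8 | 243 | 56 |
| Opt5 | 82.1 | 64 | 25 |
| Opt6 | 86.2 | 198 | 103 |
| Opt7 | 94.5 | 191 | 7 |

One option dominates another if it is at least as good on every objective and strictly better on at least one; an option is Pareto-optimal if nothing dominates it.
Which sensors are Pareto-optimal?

Opt1, Opt3, Opt5, Opt7

Opt1: not dominated.
Opt2: dominated by Opt7 (accuracy 94.5≥91.8, cost 191≤197, power draw 7≤13).
Opt3: not dominated (best accuracy).
Opt4: dominated by Opt7 (accuracy 94.5≥93.8, cost 191≤243, power draw 7≤56).
Opt5: not dominated (best cost).
Opt6: dominated by Opt2 (accuracy 91.8≥86.2, cost 197≤198, power draw 13≤103).
Opt7: not dominated (best power draw).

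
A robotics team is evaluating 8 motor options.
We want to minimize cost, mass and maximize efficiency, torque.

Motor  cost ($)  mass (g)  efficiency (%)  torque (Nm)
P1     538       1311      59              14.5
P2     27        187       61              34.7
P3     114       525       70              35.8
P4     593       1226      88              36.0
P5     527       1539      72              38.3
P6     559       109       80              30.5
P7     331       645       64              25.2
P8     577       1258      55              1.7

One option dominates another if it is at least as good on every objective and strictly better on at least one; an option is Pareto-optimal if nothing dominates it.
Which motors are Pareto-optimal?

P1: dominated by P2 (cost 27≤538, mass 187≤1311, efficiency 61≥59, torque 34.7≥14.5).
P2: not dominated (best cost).
P3: not dominated.
P4: not dominated (best efficiency).
P5: not dominated (best torque).
P6: not dominated (best mass).
P7: dominated by P3 (cost 114≤331, mass 525≤645, efficiency 70≥64, torque 35.8≥25.2).
P8: dominated by P2 (cost 27≤577, mass 187≤1258, efficiency 61≥55, torque 34.7≥1.7).

P2, P3, P4, P5, P6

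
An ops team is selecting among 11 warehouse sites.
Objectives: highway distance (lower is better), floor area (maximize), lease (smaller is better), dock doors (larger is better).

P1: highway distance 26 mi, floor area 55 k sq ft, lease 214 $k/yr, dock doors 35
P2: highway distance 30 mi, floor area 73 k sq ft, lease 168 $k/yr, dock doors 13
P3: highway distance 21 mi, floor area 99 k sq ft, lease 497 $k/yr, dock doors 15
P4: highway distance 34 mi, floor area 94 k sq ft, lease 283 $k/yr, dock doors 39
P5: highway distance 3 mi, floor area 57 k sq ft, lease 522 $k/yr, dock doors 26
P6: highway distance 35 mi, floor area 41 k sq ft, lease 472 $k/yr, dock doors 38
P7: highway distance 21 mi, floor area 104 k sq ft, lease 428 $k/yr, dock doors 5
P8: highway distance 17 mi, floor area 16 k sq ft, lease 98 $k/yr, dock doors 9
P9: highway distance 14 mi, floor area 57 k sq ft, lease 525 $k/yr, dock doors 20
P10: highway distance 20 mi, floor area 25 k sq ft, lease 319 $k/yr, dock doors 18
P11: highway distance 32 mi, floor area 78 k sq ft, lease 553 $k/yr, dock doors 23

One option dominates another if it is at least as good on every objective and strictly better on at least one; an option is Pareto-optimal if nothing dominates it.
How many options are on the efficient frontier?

9

P1: not dominated.
P2: not dominated.
P3: not dominated.
P4: not dominated (best dock doors).
P5: not dominated (best highway distance).
P6: dominated by P4 (highway distance 34≤35, floor area 94≥41, lease 283≤472, dock doors 39≥38).
P7: not dominated (best floor area).
P8: not dominated (best lease).
P9: dominated by P5 (highway distance 3≤14, floor area 57≥57, lease 522≤525, dock doors 26≥20).
P10: not dominated.
P11: not dominated.
Pareto-optimal: P1, P2, P3, P4, P5, P7, P8, P10, P11 → 9.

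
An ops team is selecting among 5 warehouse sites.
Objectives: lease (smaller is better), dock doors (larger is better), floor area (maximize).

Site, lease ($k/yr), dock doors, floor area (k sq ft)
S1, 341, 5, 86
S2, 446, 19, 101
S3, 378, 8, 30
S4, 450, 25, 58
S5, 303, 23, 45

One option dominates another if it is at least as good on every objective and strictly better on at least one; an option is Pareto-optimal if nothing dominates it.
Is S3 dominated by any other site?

Yes

S5 vs S3: lease 303≤378, dock doors 23≥8, floor area 45≥30 — S5 is at least as good on every objective and strictly better on at least one, so S5 dominates S3.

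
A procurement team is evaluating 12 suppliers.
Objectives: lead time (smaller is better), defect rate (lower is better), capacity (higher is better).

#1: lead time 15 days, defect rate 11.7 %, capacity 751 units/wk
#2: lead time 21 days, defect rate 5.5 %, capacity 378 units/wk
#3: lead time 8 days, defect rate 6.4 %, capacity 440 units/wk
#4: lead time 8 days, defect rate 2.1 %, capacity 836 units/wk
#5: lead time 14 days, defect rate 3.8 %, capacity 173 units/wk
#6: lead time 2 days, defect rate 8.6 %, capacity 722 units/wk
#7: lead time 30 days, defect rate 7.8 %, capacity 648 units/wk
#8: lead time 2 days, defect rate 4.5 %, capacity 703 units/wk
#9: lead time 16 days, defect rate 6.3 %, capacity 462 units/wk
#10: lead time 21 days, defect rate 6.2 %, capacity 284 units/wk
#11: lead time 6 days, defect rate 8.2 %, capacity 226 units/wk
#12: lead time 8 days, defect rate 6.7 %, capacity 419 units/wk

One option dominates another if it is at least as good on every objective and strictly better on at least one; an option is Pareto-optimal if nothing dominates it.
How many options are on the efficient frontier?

3

#1: dominated by #4 (lead time 8≤15, defect rate 2.1≤11.7, capacity 836≥751).
#2: dominated by #4 (lead time 8≤21, defect rate 2.1≤5.5, capacity 836≥378).
#3: dominated by #4 (lead time 8≤8, defect rate 2.1≤6.4, capacity 836≥440).
#4: not dominated (best defect rate).
#5: dominated by #4 (lead time 8≤14, defect rate 2.1≤3.8, capacity 836≥173).
#6: not dominated.
#7: dominated by #4 (lead time 8≤30, defect rate 2.1≤7.8, capacity 836≥648).
#8: not dominated.
#9: dominated by #4 (lead time 8≤16, defect rate 2.1≤6.3, capacity 836≥462).
#10: dominated by #2 (lead time 21≤21, defect rate 5.5≤6.2, capacity 378≥284).
#11: dominated by #8 (lead time 2≤6, defect rate 4.5≤8.2, capacity 703≥226).
#12: dominated by #3 (lead time 8≤8, defect rate 6.4≤6.7, capacity 440≥419).
Pareto-optimal: #4, #6, #8 → 3.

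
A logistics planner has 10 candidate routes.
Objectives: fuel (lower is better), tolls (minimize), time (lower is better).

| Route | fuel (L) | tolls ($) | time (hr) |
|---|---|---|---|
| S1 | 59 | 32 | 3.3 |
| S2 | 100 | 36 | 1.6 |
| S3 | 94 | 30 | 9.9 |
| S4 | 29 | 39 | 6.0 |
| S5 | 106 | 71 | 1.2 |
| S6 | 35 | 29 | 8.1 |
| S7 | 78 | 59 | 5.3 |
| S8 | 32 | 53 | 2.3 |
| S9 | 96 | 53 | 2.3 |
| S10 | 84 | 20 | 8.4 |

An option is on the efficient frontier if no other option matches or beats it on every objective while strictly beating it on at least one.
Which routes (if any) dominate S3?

S6: fuel 35≤94, tolls 29≤30, time 8.1≤9.9 — dominates S3.
S10: fuel 84≤94, tolls 20≤30, time 8.4≤9.9 — dominates S3.
Others (S1, S2, S4, S5, S7, S8, S9) are each worse than S3 on at least one objective.

S6, S10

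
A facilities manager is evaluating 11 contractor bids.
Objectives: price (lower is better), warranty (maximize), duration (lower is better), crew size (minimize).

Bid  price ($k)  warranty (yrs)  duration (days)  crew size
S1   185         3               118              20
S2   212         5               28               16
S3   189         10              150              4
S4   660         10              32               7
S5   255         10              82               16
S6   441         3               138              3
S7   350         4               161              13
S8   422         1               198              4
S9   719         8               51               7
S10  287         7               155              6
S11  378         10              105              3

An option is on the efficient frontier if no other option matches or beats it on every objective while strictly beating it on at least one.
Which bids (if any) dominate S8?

S3: price 189≤422, warranty 10≥1, duration 150≤198, crew size 4≤4 — dominates S8.
S11: price 378≤422, warranty 10≥1, duration 105≤198, crew size 3≤4 — dominates S8.
Others (S1, S2, S4, S5, S6, S7, S9, S10) are each worse than S8 on at least one objective.

S3, S11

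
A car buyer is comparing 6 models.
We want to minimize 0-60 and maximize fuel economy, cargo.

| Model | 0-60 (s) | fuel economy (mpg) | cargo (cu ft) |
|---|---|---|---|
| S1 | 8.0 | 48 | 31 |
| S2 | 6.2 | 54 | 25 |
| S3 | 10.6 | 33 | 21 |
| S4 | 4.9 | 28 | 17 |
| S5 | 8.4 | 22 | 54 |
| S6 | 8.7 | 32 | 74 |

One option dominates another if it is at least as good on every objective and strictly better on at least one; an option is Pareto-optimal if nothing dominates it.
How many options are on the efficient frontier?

S1: not dominated.
S2: not dominated (best fuel economy).
S3: dominated by S1 (0-60 8.0≤10.6, fuel economy 48≥33, cargo 31≥21).
S4: not dominated (best 0-60).
S5: not dominated.
S6: not dominated (best cargo).
Pareto-optimal: S1, S2, S4, S5, S6 → 5.

5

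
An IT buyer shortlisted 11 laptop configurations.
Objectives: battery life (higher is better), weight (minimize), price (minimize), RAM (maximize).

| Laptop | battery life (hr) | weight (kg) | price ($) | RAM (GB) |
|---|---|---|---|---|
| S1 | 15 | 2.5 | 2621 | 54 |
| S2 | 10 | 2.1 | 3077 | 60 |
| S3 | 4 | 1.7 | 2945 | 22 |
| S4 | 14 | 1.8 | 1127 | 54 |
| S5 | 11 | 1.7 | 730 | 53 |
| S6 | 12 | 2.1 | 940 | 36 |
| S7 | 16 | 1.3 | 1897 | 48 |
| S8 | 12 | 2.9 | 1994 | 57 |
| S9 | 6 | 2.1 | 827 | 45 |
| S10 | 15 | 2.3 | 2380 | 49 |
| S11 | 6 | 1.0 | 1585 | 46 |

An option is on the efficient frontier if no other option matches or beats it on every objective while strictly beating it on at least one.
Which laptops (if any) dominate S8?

none

S1: worse on price (2621 vs 1994).
S2: worse on battery life (10 vs 12).
S3: worse on battery life (4 vs 12).
S4: worse on RAM (54 vs 57).
S5: worse on battery life (11 vs 12).
S6: worse on RAM (36 vs 57).
S7: worse on RAM (48 vs 57).
S9: worse on battery life (6 vs 12).
S10: worse on price (2380 vs 1994).
S11: worse on battery life (6 vs 12).
No option dominates S8.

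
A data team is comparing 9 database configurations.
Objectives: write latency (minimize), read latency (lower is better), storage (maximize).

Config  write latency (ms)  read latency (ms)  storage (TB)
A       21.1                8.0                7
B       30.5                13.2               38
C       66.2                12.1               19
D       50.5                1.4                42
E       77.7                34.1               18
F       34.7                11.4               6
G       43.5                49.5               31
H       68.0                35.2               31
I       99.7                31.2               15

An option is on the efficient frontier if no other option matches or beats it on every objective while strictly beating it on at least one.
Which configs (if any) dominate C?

D: write latency 50.5≤66.2, read latency 1.4≤12.1, storage 42≥19 — dominates C.
Others (A, B, E, F, G, H, I) are each worse than C on at least one objective.

D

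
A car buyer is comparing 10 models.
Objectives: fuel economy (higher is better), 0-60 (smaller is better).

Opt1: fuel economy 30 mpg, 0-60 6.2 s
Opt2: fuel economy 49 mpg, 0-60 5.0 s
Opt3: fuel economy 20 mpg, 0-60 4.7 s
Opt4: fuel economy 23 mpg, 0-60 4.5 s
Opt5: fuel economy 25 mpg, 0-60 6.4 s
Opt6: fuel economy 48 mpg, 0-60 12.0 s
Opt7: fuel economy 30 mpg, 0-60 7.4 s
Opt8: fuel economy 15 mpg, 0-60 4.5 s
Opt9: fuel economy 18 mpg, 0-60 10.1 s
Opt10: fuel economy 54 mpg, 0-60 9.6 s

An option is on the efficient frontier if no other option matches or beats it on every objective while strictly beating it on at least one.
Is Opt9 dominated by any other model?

Yes

Opt1 vs Opt9: fuel economy 30≥18, 0-60 6.2≤10.1 — Opt1 is at least as good on every objective and strictly better on at least one, so Opt1 dominates Opt9.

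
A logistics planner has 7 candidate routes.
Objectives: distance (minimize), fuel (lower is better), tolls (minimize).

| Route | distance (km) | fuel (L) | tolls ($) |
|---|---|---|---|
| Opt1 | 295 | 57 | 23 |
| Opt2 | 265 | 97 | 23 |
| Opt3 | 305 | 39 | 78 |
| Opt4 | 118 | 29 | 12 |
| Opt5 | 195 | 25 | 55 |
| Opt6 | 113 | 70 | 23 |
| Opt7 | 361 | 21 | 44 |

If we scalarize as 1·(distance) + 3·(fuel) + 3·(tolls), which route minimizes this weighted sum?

Opt1: 1·295 + 3·57 + 3·23 = 535
Opt2: 1·265 + 3·97 + 3·23 = 625
Opt3: 1·305 + 3·39 + 3·78 = 656
Opt4: 1·118 + 3·29 + 3·12 = 241
Opt5: 1·195 + 3·25 + 3·55 = 435
Opt6: 1·113 + 3·70 + 3·23 = 392
Opt7: 1·361 + 3·21 + 3·44 = 556
Lowest: Opt4 at 241.

Opt4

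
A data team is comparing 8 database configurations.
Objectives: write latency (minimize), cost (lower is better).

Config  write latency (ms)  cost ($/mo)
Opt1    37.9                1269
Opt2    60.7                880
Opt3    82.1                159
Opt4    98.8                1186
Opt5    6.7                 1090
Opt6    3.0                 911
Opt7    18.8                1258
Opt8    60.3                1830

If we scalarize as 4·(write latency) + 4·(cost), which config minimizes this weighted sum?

Opt3

Opt1: 4·37.9 + 4·1269 = 5227.6
Opt2: 4·60.7 + 4·880 = 3762.8
Opt3: 4·82.1 + 4·159 = 964.4
Opt4: 4·98.8 + 4·1186 = 5139.2
Opt5: 4·6.7 + 4·1090 = 4386.8
Opt6: 4·3.0 + 4·911 = 3656.0
Opt7: 4·18.8 + 4·1258 = 5107.2
Opt8: 4·60.3 + 4·1830 = 7561.2
Lowest: Opt3 at 964.4.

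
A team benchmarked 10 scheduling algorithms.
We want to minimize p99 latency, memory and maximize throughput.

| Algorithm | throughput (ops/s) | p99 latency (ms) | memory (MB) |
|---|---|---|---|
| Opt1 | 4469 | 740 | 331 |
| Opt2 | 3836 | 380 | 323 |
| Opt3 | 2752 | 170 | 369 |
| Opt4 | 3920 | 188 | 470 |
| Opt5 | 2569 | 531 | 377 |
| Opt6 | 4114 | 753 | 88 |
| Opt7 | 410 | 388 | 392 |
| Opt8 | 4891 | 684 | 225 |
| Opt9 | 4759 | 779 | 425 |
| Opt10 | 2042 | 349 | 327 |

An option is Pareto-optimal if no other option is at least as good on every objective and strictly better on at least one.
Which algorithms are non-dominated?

Opt1: dominated by Opt8 (throughput 4891≥4469, p99 latency 684≤740, memory 225≤331).
Opt2: not dominated.
Opt3: not dominated (best p99 latency).
Opt4: not dominated.
Opt5: dominated by Opt2 (throughput 3836≥2569, p99 latency 380≤531, memory 323≤377).
Opt6: not dominated (best memory).
Opt7: dominated by Opt2 (throughput 3836≥410, p99 latency 380≤388, memory 323≤392).
Opt8: not dominated (best throughput).
Opt9: dominated by Opt8 (throughput 4891≥4759, p99 latency 684≤779, memory 225≤425).
Opt10: not dominated.

Opt2, Opt3, Opt4, Opt6, Opt8, Opt10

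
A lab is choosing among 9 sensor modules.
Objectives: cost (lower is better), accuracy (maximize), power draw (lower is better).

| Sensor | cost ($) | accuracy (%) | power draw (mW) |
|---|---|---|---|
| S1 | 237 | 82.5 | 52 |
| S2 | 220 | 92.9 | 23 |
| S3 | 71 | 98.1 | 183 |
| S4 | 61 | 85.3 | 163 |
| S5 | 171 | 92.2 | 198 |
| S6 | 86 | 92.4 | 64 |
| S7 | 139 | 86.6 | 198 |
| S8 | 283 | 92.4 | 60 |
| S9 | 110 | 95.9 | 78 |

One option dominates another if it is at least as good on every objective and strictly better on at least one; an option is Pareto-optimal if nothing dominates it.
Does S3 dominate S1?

No

S3 vs S1: S3 is worse on power draw (183 vs 52), so it does not dominate S1.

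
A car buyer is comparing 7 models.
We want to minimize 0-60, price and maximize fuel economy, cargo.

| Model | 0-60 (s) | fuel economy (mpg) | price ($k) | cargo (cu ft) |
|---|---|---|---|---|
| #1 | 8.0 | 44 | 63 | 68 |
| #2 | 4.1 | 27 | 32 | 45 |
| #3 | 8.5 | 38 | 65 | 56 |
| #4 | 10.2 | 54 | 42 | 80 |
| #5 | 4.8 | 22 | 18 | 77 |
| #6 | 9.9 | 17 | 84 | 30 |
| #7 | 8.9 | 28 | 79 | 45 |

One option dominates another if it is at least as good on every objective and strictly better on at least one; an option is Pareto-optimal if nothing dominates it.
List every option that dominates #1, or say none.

none

#2: worse on fuel economy (27 vs 44).
#3: worse on 0-60 (8.5 vs 8.0).
#4: worse on 0-60 (10.2 vs 8.0).
#5: worse on fuel economy (22 vs 44).
#6: worse on 0-60 (9.9 vs 8.0).
#7: worse on 0-60 (8.9 vs 8.0).
No option dominates #1.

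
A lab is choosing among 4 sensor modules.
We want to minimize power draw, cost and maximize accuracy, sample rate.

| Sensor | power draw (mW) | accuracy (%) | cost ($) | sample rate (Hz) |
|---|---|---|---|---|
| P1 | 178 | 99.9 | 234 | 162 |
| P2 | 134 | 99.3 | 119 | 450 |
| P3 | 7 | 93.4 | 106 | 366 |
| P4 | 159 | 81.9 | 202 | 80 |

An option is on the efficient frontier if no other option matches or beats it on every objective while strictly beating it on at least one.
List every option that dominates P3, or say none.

none

P1: worse on power draw (178 vs 7).
P2: worse on power draw (134 vs 7).
P4: worse on power draw (159 vs 7).
No option dominates P3.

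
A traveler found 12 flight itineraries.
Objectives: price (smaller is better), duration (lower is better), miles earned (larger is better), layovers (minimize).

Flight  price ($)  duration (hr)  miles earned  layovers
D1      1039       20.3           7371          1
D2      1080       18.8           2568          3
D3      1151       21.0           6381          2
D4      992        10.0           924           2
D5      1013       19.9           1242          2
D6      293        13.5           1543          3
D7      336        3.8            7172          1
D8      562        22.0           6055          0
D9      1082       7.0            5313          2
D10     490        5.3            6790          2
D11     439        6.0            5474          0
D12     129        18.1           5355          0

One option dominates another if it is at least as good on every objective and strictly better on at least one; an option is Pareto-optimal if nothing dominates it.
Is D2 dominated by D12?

D12 vs D2: price 129≤1080, duration 18.1≤18.8, miles earned 5355≥2568, layovers 0≤3 — D12 is at least as good on every objective with at least one strict improvement.

Yes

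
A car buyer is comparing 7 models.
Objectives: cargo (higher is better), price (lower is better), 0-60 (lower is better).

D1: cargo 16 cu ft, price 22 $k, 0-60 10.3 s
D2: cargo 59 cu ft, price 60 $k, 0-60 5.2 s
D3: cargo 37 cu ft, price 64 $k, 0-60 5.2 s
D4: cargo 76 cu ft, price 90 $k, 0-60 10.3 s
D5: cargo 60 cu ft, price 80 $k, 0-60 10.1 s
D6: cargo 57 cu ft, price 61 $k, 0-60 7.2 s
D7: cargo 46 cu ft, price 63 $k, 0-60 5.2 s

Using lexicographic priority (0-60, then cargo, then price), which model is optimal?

D2

First minimize 0-60: best is 5.2, kept {D2, D3, D7}.
Then maximize cargo: best is 59, kept {D2}.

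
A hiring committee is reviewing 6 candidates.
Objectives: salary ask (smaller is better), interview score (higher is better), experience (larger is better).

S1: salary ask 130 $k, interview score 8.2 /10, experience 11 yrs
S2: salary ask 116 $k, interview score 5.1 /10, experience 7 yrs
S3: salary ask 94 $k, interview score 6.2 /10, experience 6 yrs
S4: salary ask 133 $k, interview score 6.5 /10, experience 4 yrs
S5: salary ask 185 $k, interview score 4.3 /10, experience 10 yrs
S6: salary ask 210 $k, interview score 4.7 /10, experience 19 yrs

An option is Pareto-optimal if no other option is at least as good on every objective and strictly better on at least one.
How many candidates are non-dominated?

S1: not dominated (best interview score).
S2: not dominated.
S3: not dominated (best salary ask).
S4: dominated by S1 (salary ask 130≤133, interview score 8.2≥6.5, experience 11≥4).
S5: dominated by S1 (salary ask 130≤185, interview score 8.2≥4.3, experience 11≥10).
S6: not dominated (best experience).
Pareto-optimal: S1, S2, S3, S6 → 4.

4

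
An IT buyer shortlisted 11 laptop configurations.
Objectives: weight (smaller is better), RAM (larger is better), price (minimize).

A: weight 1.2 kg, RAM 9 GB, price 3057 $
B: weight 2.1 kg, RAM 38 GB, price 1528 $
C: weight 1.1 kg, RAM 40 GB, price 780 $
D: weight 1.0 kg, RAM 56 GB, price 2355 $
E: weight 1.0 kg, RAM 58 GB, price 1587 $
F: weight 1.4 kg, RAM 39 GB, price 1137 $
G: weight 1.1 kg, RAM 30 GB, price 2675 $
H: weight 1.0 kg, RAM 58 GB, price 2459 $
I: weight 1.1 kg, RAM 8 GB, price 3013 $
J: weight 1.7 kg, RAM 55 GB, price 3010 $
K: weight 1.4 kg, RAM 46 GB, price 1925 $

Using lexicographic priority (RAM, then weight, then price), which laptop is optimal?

E

First maximize RAM: best is 58, kept {E, H}.
Then minimize weight: best is 1.0, kept {E, H}.
Then minimize price: best is 1587, kept {E}.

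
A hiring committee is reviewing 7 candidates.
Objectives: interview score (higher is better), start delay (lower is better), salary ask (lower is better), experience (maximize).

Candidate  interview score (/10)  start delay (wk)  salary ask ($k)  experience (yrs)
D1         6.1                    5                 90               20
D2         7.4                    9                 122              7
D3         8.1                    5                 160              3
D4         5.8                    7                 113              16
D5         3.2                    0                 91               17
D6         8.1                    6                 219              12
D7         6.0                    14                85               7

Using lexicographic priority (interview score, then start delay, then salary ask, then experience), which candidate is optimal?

First maximize interview score: best is 8.1, kept {D3, D6}.
Then minimize start delay: best is 5, kept {D3}.

D3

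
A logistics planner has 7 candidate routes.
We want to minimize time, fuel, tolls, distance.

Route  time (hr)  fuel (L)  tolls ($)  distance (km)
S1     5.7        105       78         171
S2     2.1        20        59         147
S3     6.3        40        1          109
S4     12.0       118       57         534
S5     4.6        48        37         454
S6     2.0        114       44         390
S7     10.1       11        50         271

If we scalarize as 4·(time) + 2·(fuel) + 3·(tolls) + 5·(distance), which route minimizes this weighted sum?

S1: 4·5.7 + 2·105 + 3·78 + 5·171 = 1321.8
S2: 4·2.1 + 2·20 + 3·59 + 5·147 = 960.4
S3: 4·6.3 + 2·40 + 3·1 + 5·109 = 653.2
S4: 4·12.0 + 2·118 + 3·57 + 5·534 = 3125.0
S5: 4·4.6 + 2·48 + 3·37 + 5·454 = 2495.4
S6: 4·2.0 + 2·114 + 3·44 + 5·390 = 2318.0
S7: 4·10.1 + 2·11 + 3·50 + 5·271 = 1567.4
Lowest: S3 at 653.2.

S3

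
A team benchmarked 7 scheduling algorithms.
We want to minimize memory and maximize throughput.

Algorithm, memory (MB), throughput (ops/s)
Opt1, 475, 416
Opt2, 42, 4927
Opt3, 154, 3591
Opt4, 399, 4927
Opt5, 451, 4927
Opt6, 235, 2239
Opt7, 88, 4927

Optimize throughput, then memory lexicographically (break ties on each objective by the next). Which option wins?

First maximize throughput: best is 4927, kept {Opt2, Opt4, Opt5, Opt7}.
Then minimize memory: best is 42, kept {Opt2}.

Opt2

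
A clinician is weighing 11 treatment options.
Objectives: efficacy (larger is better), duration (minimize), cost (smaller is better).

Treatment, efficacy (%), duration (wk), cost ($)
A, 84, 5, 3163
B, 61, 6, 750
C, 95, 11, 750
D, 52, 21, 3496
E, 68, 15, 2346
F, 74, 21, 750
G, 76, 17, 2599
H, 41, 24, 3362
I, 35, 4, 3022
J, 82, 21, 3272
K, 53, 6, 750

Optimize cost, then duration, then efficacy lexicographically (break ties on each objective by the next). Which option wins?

First minimize cost: best is 750, kept {B, C, F, K}.
Then minimize duration: best is 6, kept {B, K}.
Then maximize efficacy: best is 61, kept {B}.

B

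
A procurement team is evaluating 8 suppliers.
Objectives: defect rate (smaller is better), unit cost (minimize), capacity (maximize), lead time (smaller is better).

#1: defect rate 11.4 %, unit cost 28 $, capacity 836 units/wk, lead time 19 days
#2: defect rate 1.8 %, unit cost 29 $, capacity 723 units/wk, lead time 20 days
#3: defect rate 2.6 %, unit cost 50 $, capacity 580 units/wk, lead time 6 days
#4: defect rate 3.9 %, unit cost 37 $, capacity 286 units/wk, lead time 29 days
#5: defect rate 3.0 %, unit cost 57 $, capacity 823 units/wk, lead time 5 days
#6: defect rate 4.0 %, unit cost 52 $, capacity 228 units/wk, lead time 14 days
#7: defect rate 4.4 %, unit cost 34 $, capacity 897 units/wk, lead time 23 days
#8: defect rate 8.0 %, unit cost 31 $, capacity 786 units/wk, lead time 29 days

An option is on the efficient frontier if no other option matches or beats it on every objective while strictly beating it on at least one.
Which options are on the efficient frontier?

#1: not dominated (best unit cost).
#2: not dominated (best defect rate).
#3: not dominated.
#4: dominated by #2 (defect rate 1.8≤3.9, unit cost 29≤37, capacity 723≥286, lead time 20≤29).
#5: not dominated (best lead time).
#6: dominated by #3 (defect rate 2.6≤4.0, unit cost 50≤52, capacity 580≥228, lead time 6≤14).
#7: not dominated (best capacity).
#8: not dominated.

#1, #2, #3, #5, #7, #8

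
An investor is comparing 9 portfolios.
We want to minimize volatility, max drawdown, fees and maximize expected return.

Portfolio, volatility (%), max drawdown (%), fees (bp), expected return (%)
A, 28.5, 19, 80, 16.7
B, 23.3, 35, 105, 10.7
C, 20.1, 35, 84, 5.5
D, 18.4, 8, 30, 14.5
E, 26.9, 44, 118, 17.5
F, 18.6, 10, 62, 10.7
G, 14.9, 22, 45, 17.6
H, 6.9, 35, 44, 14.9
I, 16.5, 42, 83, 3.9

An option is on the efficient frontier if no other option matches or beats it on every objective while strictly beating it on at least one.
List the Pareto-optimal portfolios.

A: not dominated.
B: dominated by D (volatility 18.4≤23.3, max drawdown 8≤35, fees 30≤105, expected return 14.5≥10.7).
C: dominated by D (volatility 18.4≤20.1, max drawdown 8≤35, fees 30≤84, expected return 14.5≥5.5).
D: not dominated (best max drawdown).
E: dominated by G (volatility 14.9≤26.9, max drawdown 22≤44, fees 45≤118, expected return 17.6≥17.5).
F: dominated by D (volatility 18.4≤18.6, max drawdown 8≤10, fees 30≤62, expected return 14.5≥10.7).
G: not dominated (best expected return).
H: not dominated (best volatility).
I: dominated by G (volatility 14.9≤16.5, max drawdown 22≤42, fees 45≤83, expected return 17.6≥3.9).

A, D, G, H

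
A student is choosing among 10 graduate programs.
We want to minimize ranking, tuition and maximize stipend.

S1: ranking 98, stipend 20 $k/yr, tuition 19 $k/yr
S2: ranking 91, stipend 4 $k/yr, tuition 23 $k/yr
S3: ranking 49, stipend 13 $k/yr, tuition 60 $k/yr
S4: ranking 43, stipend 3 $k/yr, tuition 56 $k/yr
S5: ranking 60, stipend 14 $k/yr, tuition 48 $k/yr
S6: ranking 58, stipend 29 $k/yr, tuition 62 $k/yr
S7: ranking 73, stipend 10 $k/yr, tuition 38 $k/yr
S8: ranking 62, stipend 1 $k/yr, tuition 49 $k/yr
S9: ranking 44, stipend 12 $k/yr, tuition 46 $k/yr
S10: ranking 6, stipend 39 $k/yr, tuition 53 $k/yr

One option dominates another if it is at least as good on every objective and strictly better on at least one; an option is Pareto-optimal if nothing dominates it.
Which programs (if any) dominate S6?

S10: ranking 6≤58, stipend 39≥29, tuition 53≤62 — dominates S6.
Others (S1, S2, S3, S4, S5, S7, S8, S9) are each worse than S6 on at least one objective.

S10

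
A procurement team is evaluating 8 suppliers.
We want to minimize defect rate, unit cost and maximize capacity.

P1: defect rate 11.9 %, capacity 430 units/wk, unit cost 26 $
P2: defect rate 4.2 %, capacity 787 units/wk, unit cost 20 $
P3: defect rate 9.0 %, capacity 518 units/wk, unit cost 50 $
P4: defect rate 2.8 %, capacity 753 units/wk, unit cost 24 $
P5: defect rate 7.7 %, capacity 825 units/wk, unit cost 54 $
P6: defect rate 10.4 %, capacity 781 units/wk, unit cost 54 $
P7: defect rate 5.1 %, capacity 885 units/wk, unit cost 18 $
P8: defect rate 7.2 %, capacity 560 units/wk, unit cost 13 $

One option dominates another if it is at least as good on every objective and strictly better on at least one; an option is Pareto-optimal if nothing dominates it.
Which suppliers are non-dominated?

P2, P4, P7, P8

P1: dominated by P2 (defect rate 4.2≤11.9, capacity 787≥430, unit cost 20≤26).
P2: not dominated.
P3: dominated by P2 (defect rate 4.2≤9.0, capacity 787≥518, unit cost 20≤50).
P4: not dominated (best defect rate).
P5: dominated by P7 (defect rate 5.1≤7.7, capacity 885≥825, unit cost 18≤54).
P6: dominated by P2 (defect rate 4.2≤10.4, capacity 787≥781, unit cost 20≤54).
P7: not dominated (best capacity).
P8: not dominated (best unit cost).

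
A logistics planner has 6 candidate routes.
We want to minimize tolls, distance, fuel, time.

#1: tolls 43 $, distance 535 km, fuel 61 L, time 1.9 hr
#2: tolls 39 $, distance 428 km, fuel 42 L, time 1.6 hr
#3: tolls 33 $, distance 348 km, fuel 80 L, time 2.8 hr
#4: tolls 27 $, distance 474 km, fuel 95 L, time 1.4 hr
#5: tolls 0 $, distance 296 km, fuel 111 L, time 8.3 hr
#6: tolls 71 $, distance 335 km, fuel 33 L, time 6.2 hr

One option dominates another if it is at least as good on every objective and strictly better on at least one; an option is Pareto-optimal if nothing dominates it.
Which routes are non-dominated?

#1: dominated by #2 (tolls 39≤43, distance 428≤535, fuel 42≤61, time 1.6≤1.9).
#2: not dominated.
#3: not dominated.
#4: not dominated (best time).
#5: not dominated (best tolls).
#6: not dominated (best fuel).

#2, #3, #4, #5, #6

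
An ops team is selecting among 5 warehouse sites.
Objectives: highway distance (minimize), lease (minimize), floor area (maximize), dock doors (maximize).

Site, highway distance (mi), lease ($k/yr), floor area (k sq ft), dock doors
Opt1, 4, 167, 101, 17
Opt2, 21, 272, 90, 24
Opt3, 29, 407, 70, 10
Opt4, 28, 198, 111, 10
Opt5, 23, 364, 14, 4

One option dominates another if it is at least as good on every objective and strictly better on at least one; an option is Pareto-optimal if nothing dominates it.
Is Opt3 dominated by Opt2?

Yes

Opt2 vs Opt3: highway distance 21≤29, lease 272≤407, floor area 90≥70, dock doors 24≥10 — Opt2 is at least as good on every objective with at least one strict improvement.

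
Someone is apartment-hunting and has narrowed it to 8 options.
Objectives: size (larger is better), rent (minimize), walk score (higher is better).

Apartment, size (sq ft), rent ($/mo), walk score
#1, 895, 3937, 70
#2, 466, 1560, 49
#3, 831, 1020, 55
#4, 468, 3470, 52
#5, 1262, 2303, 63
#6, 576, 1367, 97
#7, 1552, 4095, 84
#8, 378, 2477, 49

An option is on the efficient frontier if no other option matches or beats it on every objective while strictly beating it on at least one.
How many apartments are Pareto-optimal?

#1: not dominated.
#2: dominated by #3 (size 831≥466, rent 1020≤1560, walk score 55≥49).
#3: not dominated (best rent).
#4: dominated by #3 (size 831≥468, rent 1020≤3470, walk score 55≥52).
#5: not dominated.
#6: not dominated (best walk score).
#7: not dominated (best size).
#8: dominated by #2 (size 466≥378, rent 1560≤2477, walk score 49≥49).
Pareto-optimal: #1, #3, #5, #6, #7 → 5.

5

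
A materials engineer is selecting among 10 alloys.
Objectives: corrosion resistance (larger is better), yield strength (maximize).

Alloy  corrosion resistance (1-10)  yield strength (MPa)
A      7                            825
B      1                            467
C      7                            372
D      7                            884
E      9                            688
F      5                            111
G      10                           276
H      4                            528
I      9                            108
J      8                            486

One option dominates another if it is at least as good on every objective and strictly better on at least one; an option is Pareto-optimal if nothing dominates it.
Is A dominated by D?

D vs A: corrosion resistance 7≥7, yield strength 884≥825 — D is at least as good on every objective with at least one strict improvement.

Yes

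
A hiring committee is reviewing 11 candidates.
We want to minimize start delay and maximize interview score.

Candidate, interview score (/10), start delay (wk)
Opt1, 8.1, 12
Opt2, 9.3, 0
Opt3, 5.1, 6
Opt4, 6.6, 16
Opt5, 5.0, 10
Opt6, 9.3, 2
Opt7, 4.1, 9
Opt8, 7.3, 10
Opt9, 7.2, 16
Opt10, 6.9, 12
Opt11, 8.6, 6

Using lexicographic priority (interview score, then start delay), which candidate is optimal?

Opt2

First maximize interview score: best is 9.3, kept {Opt2, Opt6}.
Then minimize start delay: best is 0, kept {Opt2}.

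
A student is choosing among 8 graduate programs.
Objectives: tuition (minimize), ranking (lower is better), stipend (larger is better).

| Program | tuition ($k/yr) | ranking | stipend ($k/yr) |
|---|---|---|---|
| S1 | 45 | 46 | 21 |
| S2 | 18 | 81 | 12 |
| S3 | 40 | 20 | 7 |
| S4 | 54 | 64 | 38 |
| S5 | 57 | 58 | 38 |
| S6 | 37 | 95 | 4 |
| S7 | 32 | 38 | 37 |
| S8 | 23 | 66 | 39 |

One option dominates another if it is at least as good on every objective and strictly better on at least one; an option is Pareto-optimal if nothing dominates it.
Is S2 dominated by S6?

S6 vs S2: S6 is worse on tuition (37 vs 18), so it does not dominate S2.

No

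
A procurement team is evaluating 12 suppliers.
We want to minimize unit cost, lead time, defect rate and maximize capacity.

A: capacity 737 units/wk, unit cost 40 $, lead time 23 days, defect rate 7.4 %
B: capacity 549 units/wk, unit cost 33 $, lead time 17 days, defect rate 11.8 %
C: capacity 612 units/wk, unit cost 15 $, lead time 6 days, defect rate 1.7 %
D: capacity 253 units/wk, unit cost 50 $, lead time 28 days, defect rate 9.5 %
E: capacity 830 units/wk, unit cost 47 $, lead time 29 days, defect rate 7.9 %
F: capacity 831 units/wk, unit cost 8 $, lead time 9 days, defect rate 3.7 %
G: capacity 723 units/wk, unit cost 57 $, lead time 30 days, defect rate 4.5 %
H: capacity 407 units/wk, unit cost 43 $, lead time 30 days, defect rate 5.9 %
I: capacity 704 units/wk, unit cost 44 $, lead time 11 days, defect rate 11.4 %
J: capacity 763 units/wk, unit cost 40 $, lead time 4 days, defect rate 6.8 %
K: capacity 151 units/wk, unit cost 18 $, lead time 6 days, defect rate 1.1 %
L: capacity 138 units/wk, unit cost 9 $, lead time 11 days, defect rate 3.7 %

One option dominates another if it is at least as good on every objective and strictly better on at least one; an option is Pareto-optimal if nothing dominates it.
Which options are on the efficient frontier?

C, F, J, K

A: dominated by F (capacity 831≥737, unit cost 8≤40, lead time 9≤23, defect rate 3.7≤7.4).
B: dominated by C (capacity 612≥549, unit cost 15≤33, lead time 6≤17, defect rate 1.7≤11.8).
C: not dominated.
D: dominated by A (capacity 737≥253, unit cost 40≤50, lead time 23≤28, defect rate 7.4≤9.5).
E: dominated by F (capacity 831≥830, unit cost 8≤47, lead time 9≤29, defect rate 3.7≤7.9).
F: not dominated (best capacity).
G: dominated by F (capacity 831≥723, unit cost 8≤57, lead time 9≤30, defect rate 3.7≤4.5).
H: dominated by C (capacity 612≥407, unit cost 15≤43, lead time 6≤30, defect rate 1.7≤5.9).
I: dominated by F (capacity 831≥704, unit cost 8≤44, lead time 9≤11, defect rate 3.7≤11.4).
J: not dominated (best lead time).
K: not dominated (best defect rate).
L: dominated by F (capacity 831≥138, unit cost 8≤9, lead time 9≤11, defect rate 3.7≤3.7).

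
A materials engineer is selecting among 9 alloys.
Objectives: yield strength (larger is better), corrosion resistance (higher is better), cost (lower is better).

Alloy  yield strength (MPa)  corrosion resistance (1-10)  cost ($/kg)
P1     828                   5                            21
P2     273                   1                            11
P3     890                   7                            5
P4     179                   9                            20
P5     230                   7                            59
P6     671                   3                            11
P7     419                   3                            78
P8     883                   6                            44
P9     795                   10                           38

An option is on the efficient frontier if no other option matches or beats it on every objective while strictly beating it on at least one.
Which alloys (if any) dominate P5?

P3: yield strength 890≥230, corrosion resistance 7≥7, cost 5≤59 — dominates P5.
P9: yield strength 795≥230, corrosion resistance 10≥7, cost 38≤59 — dominates P5.
Others (P1, P2, P4, P6, P7, P8) are each worse than P5 on at least one objective.

P3, P9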